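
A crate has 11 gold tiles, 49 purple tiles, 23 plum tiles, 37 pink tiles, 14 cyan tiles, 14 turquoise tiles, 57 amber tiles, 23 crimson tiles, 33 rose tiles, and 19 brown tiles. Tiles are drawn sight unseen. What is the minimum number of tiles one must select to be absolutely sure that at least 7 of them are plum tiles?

264

In the worst case for collecting plum tiles, every non-plum tile comes out first.
There are 11 + 49 + 37 + 14 + 14 + 57 + 23 + 33 + 19 = 257 non-plum tiles altogether.
After those, each further tile must be plum, so 257 + 7 = 264 draws guarantee 7 plum tiles.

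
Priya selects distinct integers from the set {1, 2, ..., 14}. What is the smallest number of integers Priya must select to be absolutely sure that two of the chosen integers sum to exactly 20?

Group the elements by complementary pair {x, 20−x}: {6,14}, {7,13}, {8,12}, …, giving 4 two-element pairs, the single value 10 (it cannot pair with itself since the integers are distinct), and 5 integers whose partner 20−x falls outside [1,14].
Pigeonhole: treating each of those 10 groups as a pigeonhole, one can pick one integer per group — 10 integers — with no two summing to 20.
The 11th integer lands in an occupied pair, forcing a sum of 20.

11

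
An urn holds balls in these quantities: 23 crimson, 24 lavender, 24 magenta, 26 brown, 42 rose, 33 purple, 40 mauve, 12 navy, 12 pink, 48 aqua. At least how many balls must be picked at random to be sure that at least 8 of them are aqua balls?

244

In the worst case for collecting aqua balls, every non-aqua ball comes out first.
There are 23 + 24 + 24 + 26 + 42 + 33 + 40 + 12 + 12 = 236 non-aqua balls altogether.
After those, each further ball must be aqua, so 236 + 8 = 244 draws guarantee 8 aqua balls.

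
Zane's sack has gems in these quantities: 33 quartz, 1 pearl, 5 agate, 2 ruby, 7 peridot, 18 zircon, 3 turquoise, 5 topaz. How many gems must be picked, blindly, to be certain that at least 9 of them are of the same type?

40

Pigeonhole: the 8 types are the holes; the gems drawn are the pigeons.
To avoid 9 of any one type, the worst case takes at most 8 of each type, or every gem of a type that has fewer than 8.
That gives 8 + 1 + 5 + 2 + 7 + 8 + 3 + 5 = 39 gems with no type reaching 9.
The next gem forces some type to 9, so 39 + 1 = 40.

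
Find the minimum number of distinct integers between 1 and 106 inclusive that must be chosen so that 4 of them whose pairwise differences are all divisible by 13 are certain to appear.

Integers whose pairwise differences are multiples of 13 are exactly those sharing a remainder mod 13. The 13 residue classes mod 13 are the pigeonholes.
With 39 integers one could put 3 in each residue class and have no class reach 4.
The 40th integer pushes some class to 4, so 13·3 + 1 = 40.

40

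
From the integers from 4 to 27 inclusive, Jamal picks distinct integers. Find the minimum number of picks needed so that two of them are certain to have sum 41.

Two chosen integers sum to 41 exactly when both halves of some pair {x, 41−x} with 14 ≤ x ≤ 41−x ≤ 27 are chosen — 7 such pairs.
The remaining 10 elements (those with no distinct partner in range) can never complete a 41-sum, so the worst case takes all of them and one from each pair: 10 + 7 = 17.
Pigeonhole: the 18th integer has to be the second member of some pair, so 17 + 1 = 18.

18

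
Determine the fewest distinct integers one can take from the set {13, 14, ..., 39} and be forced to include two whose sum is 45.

18

Group the elements by complementary pair {x, 45−x}: {13,32}, {14,31}, {15,30}, …, giving 10 two-element pairs and 7 integers whose partner 45−x falls outside [13,39].
Pigeonhole: treating each of those 17 groups as a pigeonhole, one can pick one integer per group — 17 integers — with no two summing to 45.
The 18th integer lands in an occupied pair, forcing a sum of 45.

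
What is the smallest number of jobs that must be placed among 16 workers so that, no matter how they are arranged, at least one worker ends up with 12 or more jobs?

177

With 176 jobs one could put exactly 11 in each of the 16 workers, and no worker would reach 12.
One more job must land in a worker that already has 11, giving it 12.
So 16 × 11 + 1 = 177 jobs are required.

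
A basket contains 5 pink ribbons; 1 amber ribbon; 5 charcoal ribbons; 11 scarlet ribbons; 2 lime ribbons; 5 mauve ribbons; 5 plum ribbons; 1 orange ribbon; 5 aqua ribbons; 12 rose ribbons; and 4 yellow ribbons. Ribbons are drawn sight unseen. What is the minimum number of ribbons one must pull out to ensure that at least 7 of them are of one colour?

The 11 colours are the holes; the ribbons drawn are the pigeons.
To avoid 7 of any one colour, the worst case takes at most 6 of each colour, or every ribbon of a colour that has fewer than 6.
That gives 5 + 1 + 5 + 6 + 2 + 5 + 5 + 1 + 5 + 6 + 4 = 45 ribbons with no colour reaching 7.
The next ribbon forces some colour to 7, so 45 + 1 = 46.

46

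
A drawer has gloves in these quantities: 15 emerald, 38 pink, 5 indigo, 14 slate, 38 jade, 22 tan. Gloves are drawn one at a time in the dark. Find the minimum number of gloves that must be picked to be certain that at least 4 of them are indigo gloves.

In the worst case for collecting indigo gloves, every non-indigo glove comes out first.
There are 15 + 38 + 14 + 38 + 22 = 127 non-indigo gloves altogether.
After those, each further glove must be indigo, so 127 + 4 = 131 draws guarantee 4 indigo gloves.

131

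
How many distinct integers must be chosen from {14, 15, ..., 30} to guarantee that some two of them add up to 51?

13

Two chosen integers sum to 51 exactly when both halves of some pair {x, 51−x} with 21 ≤ x ≤ 51−x ≤ 30 are chosen — 5 such pairs.
The remaining 7 elements (those with no distinct partner in range) can never complete a 51-sum, so the worst case takes all of them and one from each pair: 7 + 5 = 12.
Pigeonhole: the 13th integer has to be the second member of some pair, so 12 + 1 = 13.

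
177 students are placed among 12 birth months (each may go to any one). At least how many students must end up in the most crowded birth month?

15

By pigeonhole, the 12 birth months are the holes and the 177 students are the pigeons.
If every birth month held at most 14 students, the total would be at most 12 × 14 = 168, which is less than 177.
So some birth month holds at least ⌈177/12⌉ = 15 students.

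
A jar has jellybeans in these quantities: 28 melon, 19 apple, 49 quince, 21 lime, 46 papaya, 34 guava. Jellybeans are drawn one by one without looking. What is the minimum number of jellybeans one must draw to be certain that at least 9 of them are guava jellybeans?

In the worst case for collecting guava jellybeans, every non-guava jellybean comes out first.
There are 28 + 19 + 49 + 21 + 46 = 163 non-guava jellybeans altogether.
After those, each further jellybean must be guava, so 163 + 9 = 172 draws guarantee 9 guava jellybeans.

172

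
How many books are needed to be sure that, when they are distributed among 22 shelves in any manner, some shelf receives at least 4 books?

With 66 books one could put exactly 3 in each of the 22 shelves, and no shelf would reach 4.
One more book must land in a shelf that already has 3, giving it 4.
So 22 × 3 + 1 = 67 books are required.

67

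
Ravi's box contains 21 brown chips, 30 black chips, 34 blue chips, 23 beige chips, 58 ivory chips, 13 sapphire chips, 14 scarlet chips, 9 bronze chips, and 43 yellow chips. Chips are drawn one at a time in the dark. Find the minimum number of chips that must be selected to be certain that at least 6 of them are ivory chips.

In the worst case for collecting ivory chips, every non-ivory chip comes out first.
There are 21 + 30 + 34 + 23 + 13 + 14 + 9 + 43 = 187 non-ivory chips altogether.
After those, each further chip must be ivory, so 187 + 6 = 193 draws guarantee 6 ivory chips.

193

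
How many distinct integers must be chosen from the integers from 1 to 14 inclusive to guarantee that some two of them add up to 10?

Group the elements by complementary pair {x, 10−x}: {1,9}, {2,8}, {3,7}, …, giving 4 two-element pairs, the single value 5 (it cannot pair with itself since the integers are distinct), and 5 integers whose partner 10−x falls outside [1,14].
By the pigeonhole principle, treating each of those 10 groups as a pigeonhole, one can pick one integer per group — 10 integers — with no two summing to 10.
The 11th integer lands in an occupied pair, forcing a sum of 10.

11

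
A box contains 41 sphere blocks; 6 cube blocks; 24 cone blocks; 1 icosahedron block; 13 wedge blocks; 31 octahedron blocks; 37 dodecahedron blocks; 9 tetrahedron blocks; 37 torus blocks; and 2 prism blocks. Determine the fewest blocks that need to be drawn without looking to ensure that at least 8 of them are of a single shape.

59

Put each drawn block into a box by shape. The largest draw with every box below 8 takes min(count, 7) from each shape; shapes with fewer than 7 contribute all they have.
Σ min(cᵢ, 7) = 7 + 6 + 7 + 1 + 7 + 7 + 7 + 7 + 7 + 2 = 58.
Draw number 58 + 1 = 59 must push one box to 8.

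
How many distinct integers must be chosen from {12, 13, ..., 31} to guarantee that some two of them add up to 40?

Group the elements by complementary pair {x, 40−x}: {12,28}, {13,27}, {14,26}, …, giving 8 two-element pairs; the single value 20 (it cannot pair with itself since the integers are distinct); and 3 integers whose partner 40−x falls outside [12,31].
By pigeonhole, treating each of those 12 groups as a pigeonhole, one can pick one integer per group — 12 integers — with no two summing to 40.
The 13th integer lands in an occupied pair, forcing a sum of 40.

13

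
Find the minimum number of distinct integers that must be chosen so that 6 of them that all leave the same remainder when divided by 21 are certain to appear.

106

By pigeonhole, the 21 residue classes mod 21 are the pigeonholes.
With 105 integers one could put 5 in each residue class and have no class reach 6.
The 106th integer pushes some class to 6, so 21·5 + 1 = 106.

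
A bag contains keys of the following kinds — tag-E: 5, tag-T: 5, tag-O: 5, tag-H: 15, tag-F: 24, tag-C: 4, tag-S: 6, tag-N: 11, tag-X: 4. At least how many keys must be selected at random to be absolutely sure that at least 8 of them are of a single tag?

51

Put each drawn key into a box by tag. The largest draw with every box below 8 takes min(count, 7) from each tag; tags with fewer than 7 contribute all they have.
Σ min(cᵢ, 7) = 5 + 5 + 5 + 7 + 7 + 4 + 6 + 7 + 4 = 50.
Draw number 50 + 1 = 51 must push one box to 8.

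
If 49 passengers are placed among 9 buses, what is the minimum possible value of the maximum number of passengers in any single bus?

The 9 buses are the holes and the 49 passengers are the pigeons.
If every bus held at most 5 passengers, the total would be at most 9 × 5 = 45, which is less than 49.
So some bus holds at least ⌈49/9⌉ = 6 passengers.

6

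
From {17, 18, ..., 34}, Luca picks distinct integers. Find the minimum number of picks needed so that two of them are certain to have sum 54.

Group the elements by complementary pair {x, 54−x}: {20,34}, {21,33}, {22,32}, …, giving 7 two-element pairs, the single value 27 (it cannot pair with itself since the integers are distinct), and 3 integers whose partner 54−x falls outside [17,34].
By the pigeonhole principle, treating each of those 11 groups as a pigeonhole, one can pick one integer per group — 11 integers — with no two summing to 54.
The 12th integer lands in an occupied pair, forcing a sum of 54.

12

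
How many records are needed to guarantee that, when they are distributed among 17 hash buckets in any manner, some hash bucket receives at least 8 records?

120

With 119 records one could put exactly 7 in each of the 17 hash buckets, and no hash bucket would reach 8.
By pigeonhole, one more record must land in a hash bucket that already has 7, giving it 8.
So 17 × 7 + 1 = 120 records are required.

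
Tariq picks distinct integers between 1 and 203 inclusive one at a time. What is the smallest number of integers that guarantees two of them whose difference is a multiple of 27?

Integers whose pairwise differences are multiples of 27 are exactly those sharing a remainder mod 27. The 27 residue classes mod 27 are the pigeonholes.
With 27 integers one could put 1 in each residue class and have no class reach 2.
The 28th integer pushes some class to 2, so 27·1 + 1 = 28.

28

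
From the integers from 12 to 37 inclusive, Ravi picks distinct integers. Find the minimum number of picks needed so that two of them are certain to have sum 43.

17

Two chosen integers sum to 43 exactly when both halves of some pair {x, 43−x} with 12 ≤ x ≤ 43−x ≤ 31 are chosen — 10 such pairs.
The remaining 6 elements (those with no distinct partner in range) can never complete a 43-sum, so the worst case takes all of them and one from each pair: 6 + 10 = 16.
The 17th integer has to be the second member of some pair, so 16 + 1 = 17.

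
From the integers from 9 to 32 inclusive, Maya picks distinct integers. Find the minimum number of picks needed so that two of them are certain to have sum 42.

Two chosen integers sum to 42 exactly when both halves of some pair {x, 42−x} with 10 ≤ x ≤ 42−x ≤ 32 are chosen — 11 such pairs.
The remaining 2 elements (those with no distinct partner in range) can never complete a 42-sum, so the worst case takes all of them and one from each pair: 2 + 11 = 13.
The 14th integer has to be the second member of some pair, so 13 + 1 = 14.

14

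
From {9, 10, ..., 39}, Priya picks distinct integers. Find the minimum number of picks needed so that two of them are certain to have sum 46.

18

A set avoiding the sum 46 can contain at most one of each pair {x, 46−x}, plus the 3 elements whose complement lies outside the range or equal to its own complement.
The integers 23, …, 39 (17 of them) are such a set: any two sum to at least 23+24 = 47 > 46.
Pigeonhole: any 18th integer completes one of the 14 pairs, so 18 choices force a sum of 46.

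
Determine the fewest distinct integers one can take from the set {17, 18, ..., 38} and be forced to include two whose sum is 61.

15

Two chosen integers sum to 61 exactly when both halves of some pair {x, 61−x} with 23 ≤ x ≤ 61−x ≤ 38 are chosen — 8 such pairs.
The remaining 6 elements (those with no distinct partner in range) can never complete a 61-sum, so the worst case takes all of them and one from each pair: 6 + 8 = 14.
By pigeonhole, the 15th integer has to be the second member of some pair, so 14 + 1 = 15.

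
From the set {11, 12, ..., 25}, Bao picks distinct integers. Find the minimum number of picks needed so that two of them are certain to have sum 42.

12

Two chosen integers sum to 42 exactly when both halves of some pair {x, 42−x} with 17 ≤ x ≤ 42−x ≤ 25 are chosen — 4 such pairs.
The remaining 7 elements (those with no distinct partner in range) can never complete a 42-sum, so the worst case takes all of them and one from each pair: 7 + 4 = 11.
The 12th integer has to be the second member of some pair, so 11 + 1 = 12.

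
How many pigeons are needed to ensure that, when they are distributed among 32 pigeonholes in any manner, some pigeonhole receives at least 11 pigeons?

321

With 320 pigeons one could put exactly 10 in each of the 32 pigeonholes, and no pigeonhole would reach 11.
By pigeonhole, one more pigeon must land in a pigeonhole that already has 10, giving it 11.
So 32 × 10 + 1 = 321 pigeons are required.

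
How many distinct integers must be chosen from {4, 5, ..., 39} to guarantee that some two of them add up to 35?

Group the elements by complementary pair {x, 35−x}: {4,31}, {5,30}, {6,29}, …, giving 14 two-element pairs and 8 integers whose partner 35−x falls outside [4,39].
By the pigeonhole principle, treating each of those 22 groups as a pigeonhole, one can pick one integer per group — 22 integers — with no two summing to 35.
The 23rd integer lands in an occupied pair, forcing a sum of 35.

23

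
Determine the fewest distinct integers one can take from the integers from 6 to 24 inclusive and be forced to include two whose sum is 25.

Group the elements by complementary pair {x, 25−x}: {6,19}, {7,18}, {8,17}, …, giving 7 two-element pairs and 5 integers whose partner 25−x falls outside [6,24].
Treating each of those 12 groups as a pigeonhole, one can pick one integer per group — 12 integers — with no two summing to 25.
The 13th integer lands in an occupied pair, forcing a sum of 25.

13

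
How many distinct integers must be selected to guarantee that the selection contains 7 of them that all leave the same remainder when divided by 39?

By the pigeonhole principle, the 39 residue classes mod 39 are the pigeonholes.
With 234 integers one could put 6 in each residue class and have no class reach 7.
The 235th integer pushes some class to 7, so 39·6 + 1 = 235.

235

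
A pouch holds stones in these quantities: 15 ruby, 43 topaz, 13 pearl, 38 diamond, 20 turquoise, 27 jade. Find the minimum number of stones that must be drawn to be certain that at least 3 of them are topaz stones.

116

In the worst case for collecting topaz stones, every non-topaz stone comes out first.
There are 15 + 13 + 38 + 20 + 27 = 113 non-topaz stones altogether.
After those, each further stone must be topaz, so 113 + 3 = 116 draws guarantee 3 topaz stones.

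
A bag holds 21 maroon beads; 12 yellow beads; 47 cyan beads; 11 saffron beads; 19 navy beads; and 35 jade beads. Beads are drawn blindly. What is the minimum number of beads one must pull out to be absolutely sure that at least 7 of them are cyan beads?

105

In the worst case for collecting cyan beads, every non-cyan bead comes out first.
There are 21 + 12 + 11 + 19 + 35 = 98 non-cyan beads altogether.
After those, each further bead must be cyan, so 98 + 7 = 105 draws guarantee 7 cyan beads.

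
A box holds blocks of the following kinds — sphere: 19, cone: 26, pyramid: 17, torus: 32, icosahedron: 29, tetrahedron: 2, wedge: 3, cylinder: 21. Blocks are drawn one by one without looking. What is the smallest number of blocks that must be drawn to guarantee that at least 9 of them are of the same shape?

54

An adversary could hand out at most 8 blocks per shape (tetrahedron, wedge run out sooner): 8 + 8 + 8 + 8 + 8 + 2 + 3 + 8 = 53 blocks and still no shape has 9.
One more block lands in a shape already at 8, so 54 draws are enough and 53 are not.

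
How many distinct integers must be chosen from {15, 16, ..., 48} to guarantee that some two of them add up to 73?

23

A set avoiding the sum 73 can contain at most one of each pair {x, 73−x}, plus the 10 elements whose complement lies outside the range.
The integers 15, …, 36 (22 of them) are such a set: any two sum to at least 15+16 = 31 and at most 35+36 = 71 < 73.
Any 23rd integer completes one of the 12 pairs, so 23 choices force a sum of 73.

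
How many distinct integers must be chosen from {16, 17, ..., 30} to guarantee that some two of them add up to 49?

Two chosen integers sum to 49 exactly when both halves of some pair {x, 49−x} with 19 ≤ x ≤ 49−x ≤ 30 are chosen — 6 such pairs.
The remaining 3 elements (those with no distinct partner in range) can never complete a 49-sum, so the worst case takes all of them and one from each pair: 3 + 6 = 9.
Pigeonhole: the 10th integer has to be the second member of some pair, so 9 + 1 = 10.

10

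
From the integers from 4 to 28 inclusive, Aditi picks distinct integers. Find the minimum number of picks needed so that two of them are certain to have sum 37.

A set avoiding the sum 37 can contain at most one of each pair {x, 37−x}, plus the 5 elements whose complement lies outside the range.
The integers 4, …, 18 (15 of them) are such a set: any two sum to at least 4+5 = 9 and at most 17+18 = 35 < 37.
Any 16th integer completes one of the 10 pairs, so 16 choices force a sum of 37.

16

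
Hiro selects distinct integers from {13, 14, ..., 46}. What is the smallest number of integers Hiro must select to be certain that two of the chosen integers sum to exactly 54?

21

Group the elements by complementary pair {x, 54−x}: {13,41}, {14,40}, {15,39}, …, giving 14 two-element pairs, the single value 27 (it cannot pair with itself since the integers are distinct), and 5 integers whose partner 54−x falls outside [13,46].
Treating each of those 20 groups as a pigeonhole, one can pick one integer per group — 20 integers — with no two summing to 54.
The 21st integer lands in an occupied pair, forcing a sum of 54.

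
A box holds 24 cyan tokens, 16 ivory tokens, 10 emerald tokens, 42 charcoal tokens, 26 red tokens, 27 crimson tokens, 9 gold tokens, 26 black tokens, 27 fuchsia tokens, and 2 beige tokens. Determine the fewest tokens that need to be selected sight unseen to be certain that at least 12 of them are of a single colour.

99

Put each drawn token into a box by colour. The largest draw with every box below 12 takes min(count, 11) from each colour; colours with fewer than 11 contribute all they have.
Σ min(cᵢ, 11) = 11 + 11 + 10 + 11 + 11 + 11 + 9 + 11 + 11 + 2 = 98.
Draw number 98 + 1 = 99 must push one box to 12.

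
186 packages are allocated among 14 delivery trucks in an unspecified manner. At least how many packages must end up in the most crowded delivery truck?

14

The 14 delivery trucks are the holes and the 186 packages are the pigeons.
If every delivery truck held at most 13 packages, the total would be at most 14 × 13 = 182, which is less than 186.
So some delivery truck holds at least ⌈186/14⌉ = 14 packages.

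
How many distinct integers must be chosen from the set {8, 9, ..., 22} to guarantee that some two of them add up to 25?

Group the elements by complementary pair {x, 25−x}: {8,17}, {9,16}, {10,15}, …, giving 5 two-element pairs and 5 integers whose partner 25−x falls outside [8,22].
By pigeonhole, treating each of those 10 groups as a pigeonhole, one can pick one integer per group — 10 integers — with no two summing to 25.
The 11th integer lands in an occupied pair, forcing a sum of 25.

11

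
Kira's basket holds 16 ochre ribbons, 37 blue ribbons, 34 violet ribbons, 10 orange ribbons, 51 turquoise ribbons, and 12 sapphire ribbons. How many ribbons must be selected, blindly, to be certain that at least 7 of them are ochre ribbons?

151

In the worst case for collecting ochre ribbons, every non-ochre ribbon comes out first.
There are 37 + 34 + 10 + 51 + 12 = 144 non-ochre ribbons altogether.
After those, each further ribbon must be ochre, so 144 + 7 = 151 draws guarantee 7 ochre ribbons.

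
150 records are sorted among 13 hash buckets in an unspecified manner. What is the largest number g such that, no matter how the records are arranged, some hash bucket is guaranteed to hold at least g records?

Pigeonhole: the 13 hash buckets are the holes and the 150 records are the pigeons.
If every hash bucket held at most 11 records, the total would be at most 13 × 11 = 143, which is less than 150.
So some hash bucket holds at least ⌈150/13⌉ = 12 records.

12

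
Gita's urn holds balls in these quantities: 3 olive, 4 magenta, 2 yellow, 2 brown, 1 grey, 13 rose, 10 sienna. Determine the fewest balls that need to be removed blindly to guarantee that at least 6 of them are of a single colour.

23

By pigeonhole, the 7 colours are the holes; the balls drawn are the pigeons.
To avoid 6 of any one colour, the worst case takes at most 5 of each colour, or every ball of a colour that has fewer than 5.
That gives 3 + 4 + 2 + 2 + 1 + 5 + 5 = 22 balls with no colour reaching 6.
The next ball forces some colour to 6, so 22 + 1 = 23.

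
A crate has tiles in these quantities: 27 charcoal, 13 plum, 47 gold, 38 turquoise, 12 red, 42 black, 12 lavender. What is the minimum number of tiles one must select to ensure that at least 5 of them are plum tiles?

183

In the worst case for collecting plum tiles, every non-plum tile comes out first.
There are 27 + 47 + 38 + 12 + 42 + 12 = 178 non-plum tiles altogether.
After those, each further tile must be plum, so 178 + 5 = 183 draws guarantee 5 plum tiles.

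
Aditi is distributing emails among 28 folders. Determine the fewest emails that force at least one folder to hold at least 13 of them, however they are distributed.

337

With 336 emails one could put exactly 12 in each of the 28 folders, and no folder would reach 13.
One more email must land in a folder that already has 12, giving it 13.
So 28 × 12 + 1 = 337 emails are required.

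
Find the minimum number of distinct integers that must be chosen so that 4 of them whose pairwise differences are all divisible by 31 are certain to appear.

94

Integers whose pairwise differences are multiples of 31 are exactly those sharing a remainder mod 31. The 31 residue classes mod 31 are the pigeonholes.
With 93 integers one could put 3 in each residue class and have no class reach 4.
The 94th integer pushes some class to 4, so 31·3 + 1 = 94.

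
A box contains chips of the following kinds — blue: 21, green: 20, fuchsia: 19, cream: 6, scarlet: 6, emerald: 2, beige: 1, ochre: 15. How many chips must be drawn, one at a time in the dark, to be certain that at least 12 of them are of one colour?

60

An adversary could hand out at most 11 chips per colour (4 colours run out sooner): 11 + 11 + 11 + 6 + 6 + 2 + 1 + 11 = 59 chips and still no colour has 12.
Pigeonhole: one more chip lands in a colour already at 11, so 60 draws are enough and 59 are not.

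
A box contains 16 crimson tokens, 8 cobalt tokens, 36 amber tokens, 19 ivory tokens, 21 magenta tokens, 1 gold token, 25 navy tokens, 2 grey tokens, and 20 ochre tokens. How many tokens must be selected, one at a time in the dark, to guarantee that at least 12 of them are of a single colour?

78

By the pigeonhole principle, put each drawn token into a box by colour. The largest draw with every box below 12 takes min(count, 11) from each colour; colours with fewer than 11 contribute all they have.
Σ min(cᵢ, 11) = 11 + 8 + 11 + 11 + 11 + 1 + 11 + 2 + 11 = 77.
Draw number 77 + 1 = 78 must push one box to 12.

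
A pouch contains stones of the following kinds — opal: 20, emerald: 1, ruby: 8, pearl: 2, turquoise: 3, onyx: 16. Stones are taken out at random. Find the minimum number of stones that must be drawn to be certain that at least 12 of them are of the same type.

37

An adversary could hand out at most 11 stones per type (4 types run out sooner): 11 + 1 + 8 + 2 + 3 + 11 = 36 stones and still no type has 12.
By the pigeonhole principle, one more stone lands in a type already at 11, so 37 draws are enough and 36 are not.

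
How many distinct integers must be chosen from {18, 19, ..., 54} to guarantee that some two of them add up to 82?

25

Group the elements by complementary pair {x, 82−x}: {28,54}, {29,53}, {30,52}, …, giving 13 two-element pairs, the single value 41 (it cannot pair with itself since the integers are distinct), and 10 integers whose partner 82−x falls outside [18,54].
By the pigeonhole principle, treating each of those 24 groups as a pigeonhole, one can pick one integer per group — 24 integers — with no two summing to 82.
The 25th integer lands in an occupied pair, forcing a sum of 82.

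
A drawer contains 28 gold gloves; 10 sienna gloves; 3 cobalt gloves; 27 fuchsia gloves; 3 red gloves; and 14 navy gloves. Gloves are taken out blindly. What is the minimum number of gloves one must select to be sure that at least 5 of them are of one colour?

Put each drawn glove into a box by colour. The largest draw with every box below 5 takes min(count, 4) from each colour; colours with fewer than 4 contribute all they have.
Σ min(cᵢ, 4) = 4 + 4 + 3 + 4 + 3 + 4 = 22.
Draw number 22 + 1 = 23 must push one box to 5.

23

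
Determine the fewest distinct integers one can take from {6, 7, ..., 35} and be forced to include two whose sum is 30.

22

Group the elements by complementary pair {x, 30−x}: {6,24}, {7,23}, {8,22}, …, giving 9 two-element pairs, the single value 15 (it cannot pair with itself since the integers are distinct), and 11 integers whose partner 30−x falls outside [6,35].
Pigeonhole: treating each of those 21 groups as a pigeonhole, one can pick one integer per group — 21 integers — with no two summing to 30.
The 22nd integer lands in an occupied pair, forcing a sum of 30.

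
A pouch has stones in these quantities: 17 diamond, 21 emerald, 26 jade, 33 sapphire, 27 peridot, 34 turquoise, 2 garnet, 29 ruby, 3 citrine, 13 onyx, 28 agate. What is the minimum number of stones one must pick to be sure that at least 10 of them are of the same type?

By the pigeonhole principle, the 11 types are the holes; the stones drawn are the pigeons.
To avoid 10 of any one type, the worst case takes at most 9 of each type, or every stone of a type that has fewer than 9.
That gives 9 + 9 + 9 + 9 + 9 + 9 + 2 + 9 + 3 + 9 + 9 = 86 stones with no type reaching 10.
The next stone forces some type to 10, so 86 + 1 = 87.

87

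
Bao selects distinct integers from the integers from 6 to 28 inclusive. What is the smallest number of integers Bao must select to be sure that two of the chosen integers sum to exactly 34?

13

A set avoiding the sum 34 can contain at most one of each pair {x, 34−x}, plus the 1 element equal to its own complement.
The integers 17, …, 28 (12 of them) are such a set: any two sum to at least 17+18 = 35 > 34.
By the pigeonhole principle, any 13th integer completes one of the 11 pairs, so 13 choices force a sum of 34.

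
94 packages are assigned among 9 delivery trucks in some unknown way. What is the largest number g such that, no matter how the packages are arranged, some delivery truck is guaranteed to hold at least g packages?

11

Pigeonhole: the 9 delivery trucks are the holes and the 94 packages are the pigeons.
If every delivery truck held at most 10 packages, the total would be at most 9 × 10 = 90, which is less than 94.
So some delivery truck holds at least ⌈94/9⌉ = 11 packages.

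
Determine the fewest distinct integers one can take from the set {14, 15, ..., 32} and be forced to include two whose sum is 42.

13

A set avoiding the sum 42 can contain at most one of each pair {x, 42−x}, plus the 5 elements whose complement lies outside the range or equal to its own complement.
The integers 21, …, 32 (12 of them) are such a set: any two sum to at least 21+22 = 43 > 42.
Any 13th integer completes one of the 7 pairs, so 13 choices force a sum of 42.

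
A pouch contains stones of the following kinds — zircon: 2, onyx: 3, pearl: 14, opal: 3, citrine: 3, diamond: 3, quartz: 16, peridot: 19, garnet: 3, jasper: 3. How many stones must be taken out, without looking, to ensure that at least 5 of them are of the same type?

33

The 10 types are the holes; the stones drawn are the pigeons.
To avoid 5 of any one type, the worst case takes at most 4 of each type, or every stone of a type that has fewer than 4.
That gives 2 + 3 + 4 + 3 + 3 + 3 + 4 + 4 + 3 + 3 = 32 stones with no type reaching 5.
The next stone forces some type to 5, so 32 + 1 = 33.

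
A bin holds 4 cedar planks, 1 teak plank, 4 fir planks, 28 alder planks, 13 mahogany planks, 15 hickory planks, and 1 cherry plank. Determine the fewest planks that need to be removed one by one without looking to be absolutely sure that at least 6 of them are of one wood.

Pigeonhole: put each drawn plank into a box by wood. The largest draw with every box below 6 takes min(count, 5) from each wood; woods with fewer than 5 contribute all they have.
Σ min(cᵢ, 5) = 4 + 1 + 4 + 5 + 5 + 5 + 1 = 25.
Draw number 25 + 1 = 26 must push one box to 6.

26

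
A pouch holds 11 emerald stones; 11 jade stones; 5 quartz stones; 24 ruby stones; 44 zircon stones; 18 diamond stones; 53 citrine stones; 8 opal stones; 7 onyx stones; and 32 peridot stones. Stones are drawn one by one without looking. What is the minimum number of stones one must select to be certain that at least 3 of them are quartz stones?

211

In the worst case for collecting quartz stones, every non-quartz stone comes out first.
There are 11 + 11 + 24 + 44 + 18 + 53 + 8 + 7 + 32 = 208 non-quartz stones altogether.
After those, each further stone must be quartz, so 208 + 3 = 211 draws guarantee 3 quartz stones.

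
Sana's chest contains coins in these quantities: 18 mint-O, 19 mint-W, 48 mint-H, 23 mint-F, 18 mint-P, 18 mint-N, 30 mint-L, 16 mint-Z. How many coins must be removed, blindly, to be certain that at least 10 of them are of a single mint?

73

The 8 mints are the holes; the coins drawn are the pigeons.
To avoid 10 of any one mint, the worst case takes at most 9 of each mint.
That gives 9 + 9 + 9 + 9 + 9 + 9 + 9 + 9 = 72 coins with no mint reaching 10.
The next coin forces some mint to 10, so 72 + 1 = 73.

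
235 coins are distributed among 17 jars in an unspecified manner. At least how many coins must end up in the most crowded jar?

The 17 jars are the holes and the 235 coins are the pigeons.
If every jar held at most 13 coins, the total would be at most 17 × 13 = 221, which is less than 235.
So some jar holds at least ⌈235/17⌉ = 14 coins.

14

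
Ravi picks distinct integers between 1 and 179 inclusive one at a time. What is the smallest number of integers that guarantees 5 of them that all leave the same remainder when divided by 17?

The 17 residue classes mod 17 are the pigeonholes.
With 68 integers one could put 4 in each residue class and have no class reach 5.
The 69th integer pushes some class to 5, so 17·4 + 1 = 69.

69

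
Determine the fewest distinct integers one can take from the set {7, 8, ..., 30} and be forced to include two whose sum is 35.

Group the elements by complementary pair {x, 35−x}: {7,28}, {8,27}, {9,26}, …, giving 11 two-element pairs and 2 integers whose partner 35−x falls outside [7,30].
Pigeonhole: treating each of those 13 groups as a pigeonhole, one can pick one integer per group — 13 integers — with no two summing to 35.
The 14th integer lands in an occupied pair, forcing a sum of 35.

14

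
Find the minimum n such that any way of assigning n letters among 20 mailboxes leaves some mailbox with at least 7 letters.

121

With 120 letters one could put exactly 6 in each of the 20 mailboxes, and no mailbox would reach 7.
One more letter must land in a mailbox that already has 6, giving it 7.
So 20 × 6 + 1 = 121 letters are required.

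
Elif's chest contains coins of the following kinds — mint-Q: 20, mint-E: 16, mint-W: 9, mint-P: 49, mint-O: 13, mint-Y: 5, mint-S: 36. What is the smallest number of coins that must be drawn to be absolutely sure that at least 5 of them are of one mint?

29

Put each drawn coin into a box by mint. The largest draw with every box below 5 takes min(count, 4) from each mint.
Σ min(cᵢ, 4) = 4 + 4 + 4 + 4 + 4 + 4 + 4 = 28.
Draw number 28 + 1 = 29 must push one box to 5.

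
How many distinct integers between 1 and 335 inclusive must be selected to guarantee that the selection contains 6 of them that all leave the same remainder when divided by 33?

The 33 residue classes mod 33 are the pigeonholes.
With 165 integers one could put 5 in each residue class and have no class reach 6.
The 166th integer pushes some class to 6, so 33·5 + 1 = 166.

166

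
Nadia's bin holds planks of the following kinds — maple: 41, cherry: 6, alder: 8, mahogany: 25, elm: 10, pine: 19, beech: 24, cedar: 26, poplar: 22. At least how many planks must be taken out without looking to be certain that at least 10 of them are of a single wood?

An adversary could hand out at most 9 planks per wood (cherry, alder run out sooner): 9 + 6 + 8 + 9 + 9 + 9 + 9 + 9 + 9 = 77 planks and still no wood has 10.
One more plank lands in a wood already at 9, so 78 draws are enough and 77 are not.

78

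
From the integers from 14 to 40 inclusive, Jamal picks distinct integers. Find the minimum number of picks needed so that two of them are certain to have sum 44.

20

Group the elements by complementary pair {x, 44−x}: {14,30}, {15,29}, {16,28}, …, giving 8 two-element pairs; the single value 22 (it cannot pair with itself since the integers are distinct); and 10 integers whose partner 44−x falls outside [14,40].
Treating each of those 19 groups as a pigeonhole, one can pick one integer per group — 19 integers — with no two summing to 44.
The 20th integer lands in an occupied pair, forcing a sum of 44.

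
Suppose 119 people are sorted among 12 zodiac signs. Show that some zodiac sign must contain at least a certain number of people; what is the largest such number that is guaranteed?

By pigeonhole, the 12 zodiac signs are the holes and the 119 people are the pigeons.
If every zodiac sign held at most 9 people, the total would be at most 12 × 9 = 108, which is less than 119.
So some zodiac sign holds at least ⌈119/12⌉ = 10 people.

10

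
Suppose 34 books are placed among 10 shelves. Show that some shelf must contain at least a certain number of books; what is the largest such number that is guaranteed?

The 10 shelves are the holes and the 34 books are the pigeons.
If every shelf held at most 3 books, the total would be at most 10 × 3 = 30, which is less than 34.
So some shelf holds at least ⌈34/10⌉ = 4 books.

4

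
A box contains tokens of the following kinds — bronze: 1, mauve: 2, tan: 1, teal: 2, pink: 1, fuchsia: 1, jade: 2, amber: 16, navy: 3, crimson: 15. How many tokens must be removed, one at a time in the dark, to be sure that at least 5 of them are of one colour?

22

The 10 colours are the holes; the tokens drawn are the pigeons.
To avoid 5 of any one colour, the worst case takes at most 4 of each colour, or every token of a colour that has fewer than 4.
That gives 1 + 2 + 1 + 2 + 1 + 1 + 2 + 4 + 3 + 4 = 21 tokens with no colour reaching 5.
The next token forces some colour to 5, so 21 + 1 = 22.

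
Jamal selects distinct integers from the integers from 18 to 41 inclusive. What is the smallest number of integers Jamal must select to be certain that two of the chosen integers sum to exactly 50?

Group the elements by complementary pair {x, 50−x}: {18,32}, {19,31}, {20,30}, …, giving 7 two-element pairs; the single value 25 (it cannot pair with itself since the integers are distinct); and 9 integers whose partner 50−x falls outside [18,41].
Treating each of those 17 groups as a pigeonhole, one can pick one integer per group — 17 integers — with no two summing to 50.
The 18th integer lands in an occupied pair, forcing a sum of 50.

18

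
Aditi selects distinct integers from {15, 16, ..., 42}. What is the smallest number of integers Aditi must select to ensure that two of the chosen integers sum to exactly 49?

19

A set avoiding the sum 49 can contain at most one of each pair {x, 49−x}, plus the 8 elements whose complement lies outside the range.
The integers 25, …, 42 (18 of them) are such a set: any two sum to at least 25+26 = 51 > 49.
By the pigeonhole principle, any 19th integer completes one of the 10 pairs, so 19 choices force a sum of 49.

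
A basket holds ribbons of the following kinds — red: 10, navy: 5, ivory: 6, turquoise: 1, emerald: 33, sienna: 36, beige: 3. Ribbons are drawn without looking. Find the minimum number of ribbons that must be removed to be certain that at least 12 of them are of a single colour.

48

An adversary could hand out at most 11 ribbons per colour (5 colours run out sooner): 10 + 5 + 6 + 1 + 11 + 11 + 3 = 47 ribbons and still no colour has 12.
Pigeonhole: one more ribbon lands in a colour already at 11, so 48 draws are enough and 47 are not.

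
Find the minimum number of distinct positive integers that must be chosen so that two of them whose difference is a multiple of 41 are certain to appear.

42

Integers whose pairwise differences are multiples of 41 are exactly those sharing a remainder mod 41. By the pigeonhole principle, the 41 residue classes mod 41 are the pigeonholes.
With 41 integers one could put 1 in each residue class and have no class reach 2.
The 42nd integer pushes some class to 2, so 41·1 + 1 = 42.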